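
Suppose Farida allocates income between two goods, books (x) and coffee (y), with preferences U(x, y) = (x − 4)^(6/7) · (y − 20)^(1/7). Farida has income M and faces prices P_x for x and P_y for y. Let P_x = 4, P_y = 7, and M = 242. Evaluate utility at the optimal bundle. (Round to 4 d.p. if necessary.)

V = 13.1707

Let x' = x−4, y' = y−20. MRS = 6·y'/x' = P_x/P_y.
Substituting into the budget: x* = 4 + 6/7·(M − 4·P_x − 20·P_y)/P_x, and y* = 20 + 1/7·(…)/P_y.
Discretionary income = 242 − 4·4 − 20·7 = 86; x* = 4 + 6/7·86/4 = 22.4286; y* = 20 + 1/7·86/7 = 21.7551.
Utility at the optimum: U(22.4286, 21.7551) = 13.1707.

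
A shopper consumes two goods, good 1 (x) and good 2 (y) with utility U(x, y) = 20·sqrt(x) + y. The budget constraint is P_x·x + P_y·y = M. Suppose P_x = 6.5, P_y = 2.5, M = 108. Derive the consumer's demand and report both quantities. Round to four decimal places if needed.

x* = 14.7929, y* = 4.7385

Set MRS = P_x/P_y: 10·x^(−1/2) = P_x/P_y.
Solve: √x = 10·P_y/P_x, so x*(P_x,P_y) = (10·P_y/P_x)², and y* = (M − P_x·x*)/P_y.
Plugging in: x* = (10·2.5/6.5)² = 14.7929, y* = 4.7385.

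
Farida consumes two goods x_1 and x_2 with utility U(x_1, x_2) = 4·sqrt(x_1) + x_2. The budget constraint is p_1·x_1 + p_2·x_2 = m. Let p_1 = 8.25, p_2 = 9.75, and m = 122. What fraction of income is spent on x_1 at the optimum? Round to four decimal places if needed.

share on x_1 = 0.3778

MU_x_1 = 2/√x_1, MU_x_2 = 1. Tangency: 2/√x_1 = p_1/p_2.
Thus x_1* = (2·p_2/p_1)² — independent of m — with the rest of income spent on x_2.
Plugging in: x_1* = (2·9.75/8.25)² = 5.5868, x_2* = 7.7855.
Expenditure on x_1: 8.25·5.5868 = 46.0909; share = 0.3778.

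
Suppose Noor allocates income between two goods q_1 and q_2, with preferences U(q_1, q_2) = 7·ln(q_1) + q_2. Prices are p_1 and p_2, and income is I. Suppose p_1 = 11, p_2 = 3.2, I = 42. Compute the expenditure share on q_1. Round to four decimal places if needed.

At the given prices: q_1* = 7·3.2/11 = 2.0364, and q_2* = 6.125.
Expenditure on q_1: 11·2.0364 = 22.4; share = 0.5333.

share on q_1 = 0.5333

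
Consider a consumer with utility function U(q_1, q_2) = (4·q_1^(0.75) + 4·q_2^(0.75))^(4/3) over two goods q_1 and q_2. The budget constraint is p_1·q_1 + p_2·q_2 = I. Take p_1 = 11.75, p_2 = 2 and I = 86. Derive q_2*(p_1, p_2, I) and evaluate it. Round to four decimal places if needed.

Substitute q_2 = (q_2/q_1)·q_1 into the budget: q_1* = I/(p_1 + p_2·(q_2/q_1)).
Numerically q_2/q_1 = 1191.328369, so q_1* = 86/(11.75 + 2·1191.328369) = 0.0359 and q_2* = 1191.328369·0.0359 = 42.789.

q_2* = 42.789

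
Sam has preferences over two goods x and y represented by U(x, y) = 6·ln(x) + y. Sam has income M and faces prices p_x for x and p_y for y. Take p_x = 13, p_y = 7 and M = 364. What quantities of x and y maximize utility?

So x*(p_x,p_y) = 6·p_y/p_x, independent of income; and y* = (M − 6·p_y)/p_y.
At the given prices: x* = 6·7/13 = 3.2308, and y* = 46.

x* = 3.2308, y* = 46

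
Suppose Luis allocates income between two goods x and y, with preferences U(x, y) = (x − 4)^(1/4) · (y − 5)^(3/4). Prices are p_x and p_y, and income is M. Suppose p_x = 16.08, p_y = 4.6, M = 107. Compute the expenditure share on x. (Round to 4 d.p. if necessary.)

This is Cobb-Douglas in (x−4, y−5): tangency gives 0.25·p_y·(y−5) = 0.75·p_x·(x−4).
Substituting into the budget: x* = 4 + 0.25·(M − 4·p_x − 5·p_y)/p_x, and y* = 5 + 0.75·(…)/p_y.
Discretionary income = 107 − 4·16.08 − 5·4.6 = 19.68; x* = 4 + 0.25·19.68/16.08 = 4.306; y* = 5 + 0.75·19.68/4.6 = 8.2087.
Expenditure on x: 16.08·4.306 = 69.24; share = 0.6471.

share on x = 0.6471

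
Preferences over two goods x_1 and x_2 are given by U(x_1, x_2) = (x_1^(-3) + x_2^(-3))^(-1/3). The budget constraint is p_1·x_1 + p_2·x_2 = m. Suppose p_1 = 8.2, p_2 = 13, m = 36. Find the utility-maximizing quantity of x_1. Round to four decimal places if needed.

x_1* = 1.8195

MRS = MU_x_1/MU_x_2 = (x_2/x_1)^(4). Set equal to p_1/p_2.
Solve for the ratio: x_2/x_1 = [p_1/p_2]^(0.25).
Substitute x_2 = (x_2/x_1)·x_1 into the budget: x_1* = m/(p_1 + p_2·(x_2/x_1)).
Numerically x_2/x_1 = 0.891185, so x_1* = 36/(8.2 + 13·0.891185) = 1.8195.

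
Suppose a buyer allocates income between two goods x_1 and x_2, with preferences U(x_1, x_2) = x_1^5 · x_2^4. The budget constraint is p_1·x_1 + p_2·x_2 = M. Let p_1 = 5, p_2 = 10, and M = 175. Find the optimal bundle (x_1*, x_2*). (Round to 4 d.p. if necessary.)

The MRS is (5/4)·x_2/x_1. Set MRS = p_1/p_2.
So 5·p_2·x_2 = 4·p_1·x_1; combined with the budget, a share 5/9 of income goes to x_1.
Demand: x_1*(p_1,p_2,M) = 5/9·M/p_1 and x_2* = 4/9·M/p_2.
At p_1=5, p_2=10, M=175: x_1* = 5/9·175/5 = 19.4444, x_2* = 7.7778.

x_1* = 19.4444, x_2* = 7.7778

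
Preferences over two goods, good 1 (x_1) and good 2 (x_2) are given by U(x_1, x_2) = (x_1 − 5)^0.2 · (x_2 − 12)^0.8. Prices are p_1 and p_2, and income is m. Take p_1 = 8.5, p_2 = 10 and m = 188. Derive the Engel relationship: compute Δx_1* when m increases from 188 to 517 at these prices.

Let x_1' = x_1−5, x_2' = x_2−12. MRS = (1/4)·x_2'/x_1' = p_1/p_2.
After buying the subsistence bundle (5, 12), a share 0.2 of the remaining income goes to x_1: x_1* = 5 + 0.2·(m − 5p_1 − 12p_2)/p_1.
Discretionary income = 188 − 5·8.5 − 12·10 = 25.5; x_1* = 5 + 0.2·25.5/8.5 = 5.6.
At m' = 517: x_1* = 13.3412. Change: 13.3412 − 5.6 = 7.7412.

Δx_1* = 7.7412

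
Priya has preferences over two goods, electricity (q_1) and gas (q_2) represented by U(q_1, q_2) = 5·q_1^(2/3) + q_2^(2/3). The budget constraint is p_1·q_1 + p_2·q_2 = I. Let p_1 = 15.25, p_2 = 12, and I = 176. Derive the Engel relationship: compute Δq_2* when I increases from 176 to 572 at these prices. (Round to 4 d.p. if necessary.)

MU_q_1 ∝ 5·q_1^(-1/3), MU_q_2 ∝ q_2^(-1/3), so MRS = 5·(q_2/q_1)^(1/3) = p_1/p_2.
Solve for the ratio: q_2/q_1 = [(1/5)·p_1/p_2]^(3).
Substitute q_2 = (q_2/q_1)·q_1 into the budget: q_1* = I/(p_1 + p_2·(q_2/q_1)).
Numerically q_2/q_1 = 0.016419, so q_1* = 176/(15.25 + 12·0.016419) = 11.3938 and q_2* = 0.016419·11.3938 = 0.1871.
At I' = 572: q_2* = 0.608. Change: 0.608 − 0.1871 = 0.4209.

Δq_2* = 0.4209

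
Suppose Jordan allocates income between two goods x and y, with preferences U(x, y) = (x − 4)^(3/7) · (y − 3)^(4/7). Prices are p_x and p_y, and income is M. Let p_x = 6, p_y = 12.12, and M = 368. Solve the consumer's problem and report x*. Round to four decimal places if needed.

x* = 25.9743

Let x' = x−4, y' = y−3. MRS = (3/4)·y'/x' = p_x/p_y.
After buying the subsistence bundle (4, 3), a share 3/7 of the remaining income goes to x: x* = 4 + 3/7·(M − 4p_x − 3p_y)/p_x.
Discretionary income = 368 − 4·6 − 3·12.12 = 307.64; x* = 4 + 3/7·307.64/6 = 25.9743.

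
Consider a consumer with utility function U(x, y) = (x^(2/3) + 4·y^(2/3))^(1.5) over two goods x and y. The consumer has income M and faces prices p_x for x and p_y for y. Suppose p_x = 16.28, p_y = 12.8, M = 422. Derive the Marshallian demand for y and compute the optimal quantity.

y* = 32.6534

MRS = MU_x/MU_y = (1/4)·(y/x)^(1/3). Set equal to p_x/p_y.
Hence y/x = (4·p_x/p_y)^(1/(1/3)), i.e. raised to the 3 power.
Substitute y = (y/x)·x into the budget: x* = M/(p_x + p_y·(y/x)).
Numerically y/x = 131.678014, so x* = 422/(16.28 + 12.8·131.678014) = 0.248 and y* = 131.678014·0.248 = 32.6534.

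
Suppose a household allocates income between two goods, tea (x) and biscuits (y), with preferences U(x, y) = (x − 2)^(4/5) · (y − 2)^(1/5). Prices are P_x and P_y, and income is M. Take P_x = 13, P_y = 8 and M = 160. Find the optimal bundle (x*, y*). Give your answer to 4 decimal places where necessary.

x* = 9.2615, y* = 4.95

Let x' = x−2, y' = y−2. MRS = 4·y'/x' = P_x/P_y.
After buying the subsistence bundle (2, 2), a share 0.8 of the remaining income goes to x: x* = 2 + 0.8·(M − 2P_x − 2P_y)/P_x.
Discretionary income = 160 − 2·13 − 2·8 = 118; x* = 2 + 0.8·118/13 = 9.2615; y* = 2 + 0.2·118/8 = 4.95.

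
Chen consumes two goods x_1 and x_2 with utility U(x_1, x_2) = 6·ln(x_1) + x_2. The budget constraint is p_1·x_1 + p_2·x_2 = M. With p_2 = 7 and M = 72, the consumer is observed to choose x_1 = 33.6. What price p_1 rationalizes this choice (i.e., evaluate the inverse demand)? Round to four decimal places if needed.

Set MRS = p_1/p_2: (6/x_1)/1 = p_1/p_2.
So x_1*(p_1,p_2) = 6·p_2/p_1, independent of income; and x_2* = (M − 6·p_2)/p_2.
Set x_1* = 33.6 in the demand function and solve for p_1: p_1 = 1.25.

p_1 = 1.25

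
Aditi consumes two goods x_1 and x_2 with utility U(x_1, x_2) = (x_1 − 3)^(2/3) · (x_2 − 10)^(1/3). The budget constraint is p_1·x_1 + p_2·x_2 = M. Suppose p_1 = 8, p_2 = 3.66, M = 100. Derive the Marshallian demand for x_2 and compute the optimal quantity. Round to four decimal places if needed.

x_2* = 13.5883

Let x_1' = x_1−3, x_2' = x_2−10. MRS = 2·x_2'/x_1' = p_1/p_2.
After buying the subsistence bundle (3, 10), a share 2/3 of the remaining income goes to x_1: x_1* = 3 + 2/3·(M − 3p_1 − 10p_2)/p_1.
Discretionary income = 100 − 3·8 − 10·3.66 = 39.4; x_2* = 10 + 1/3·39.4/3.66 = 13.5883.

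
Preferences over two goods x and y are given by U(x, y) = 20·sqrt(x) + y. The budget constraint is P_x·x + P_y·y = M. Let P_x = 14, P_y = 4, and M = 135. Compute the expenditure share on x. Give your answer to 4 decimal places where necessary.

Utility is quasi-linear in y; the FOC for x is 10/√x = P_x/P_y.
Solve: √x = 10·P_y/P_x, so x*(P_x,P_y) = (10·P_y/P_x)², and y* = (M − P_x·x*)/P_y.
Plugging in: x* = (10·4/14)² = 8.1633, y* = 5.1786.
Expenditure on x: 14·8.1633 = 114.2857; share = 0.8466.

share on x = 0.8466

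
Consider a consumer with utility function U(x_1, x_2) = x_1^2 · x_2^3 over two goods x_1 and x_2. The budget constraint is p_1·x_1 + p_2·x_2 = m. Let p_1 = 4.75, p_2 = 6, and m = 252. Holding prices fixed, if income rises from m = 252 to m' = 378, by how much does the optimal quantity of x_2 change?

The MRS is (2/3)·x_2/x_1. Set MRS = p_1/p_2.
Rearranging, p_2·x_2 = (3/2)·p_1·x_1. Substituting into the budget gives p_1·x_1·(1 + (3/2)) = m.
Demand: x_1*(p_1,p_2,m) = 0.4·m/p_1 and x_2* = 0.6·m/p_2.
At p_1=4.75, p_2=6, m=252: x_2* = 0.6·252/6 = 25.2.
At m' = 378: x_2* = 37.8. Change: 37.8 − 25.2 = 12.6.

Δx_2* = 12.6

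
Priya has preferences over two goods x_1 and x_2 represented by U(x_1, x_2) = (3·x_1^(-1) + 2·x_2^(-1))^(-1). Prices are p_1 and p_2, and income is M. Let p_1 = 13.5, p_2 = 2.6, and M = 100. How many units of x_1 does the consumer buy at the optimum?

x_1* = 5.4533

MU_x_1 ∝ 3·x_1^(-2), MU_x_2 ∝ 2·x_2^(-2), so MRS = (3/2)·(x_2/x_1)^(2) = p_1/p_2.
Hence x_2/x_1 = ((2/3)·p_1/p_2)^(1/(2)), i.e. raised to the 0.5 power.
With the ratio pinned down, the budget gives x_1* = M/(p_1 + p_2·(x_2/x_1)) and x_2* = (x_2/x_1)·x_1*.
Numerically x_2/x_1 = 1.860521, so x_1* = 100/(13.5 + 2.6·1.860521) = 5.4533.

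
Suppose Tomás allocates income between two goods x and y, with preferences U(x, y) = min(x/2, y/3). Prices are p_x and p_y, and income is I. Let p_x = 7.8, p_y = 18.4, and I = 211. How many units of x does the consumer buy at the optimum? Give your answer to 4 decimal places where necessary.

x* = 5.9605

Leontief preferences: the optimum is at the kink where x/2 = y/3, i.e. y = (3/2)·x.
Budget: p_x·x + p_y·(3/2)·x = I, so (2·p_x + 3·p_y)·x = 2·I.
Demand: x*(p_x,p_y,I) = 2·I/(2·p_x + 3·p_y), y* = 3·I/(2·p_x + 3·p_y).
Here 2·7.8 + 3·18.4 = 70.8, giving x* = 5.9605.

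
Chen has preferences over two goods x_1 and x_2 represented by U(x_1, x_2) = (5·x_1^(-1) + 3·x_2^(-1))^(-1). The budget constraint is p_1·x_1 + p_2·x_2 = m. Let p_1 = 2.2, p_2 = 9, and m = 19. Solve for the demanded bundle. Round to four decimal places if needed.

x_1* = 3.3648, x_2* = 1.2886

MRS = MU_x_1/MU_x_2 = (5/3)·(x_2/x_1)^(2). Set equal to p_1/p_2.
Hence x_2/x_1 = ((3/5)·p_1/p_2)^(1/(2)), i.e. raised to the 0.5 power.
Substitute x_2 = (x_2/x_1)·x_1 into the budget: x_1* = m/(p_1 + p_2·(x_2/x_1)).
Numerically x_2/x_1 = 0.382971, so x_1* = 19/(2.2 + 9·0.382971) = 3.3648 and x_2* = 0.382971·3.3648 = 1.2886.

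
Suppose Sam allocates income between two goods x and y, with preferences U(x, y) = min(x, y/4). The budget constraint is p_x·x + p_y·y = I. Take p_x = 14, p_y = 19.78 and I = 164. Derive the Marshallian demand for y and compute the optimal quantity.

With perfect complements, no substitution: consume in ratio x:y = 1:4.
Budget: p_x·x + p_y·4·x = I, so (p_x + 4·p_y)·x = I.
Demand: x*(p_x,p_y,I) = I/(p_x + 4·p_y), y* = 4·I/(p_x + 4·p_y).
Here 14 + 4·19.78 = 93.12, giving y* = 7.0447.

y* = 7.0447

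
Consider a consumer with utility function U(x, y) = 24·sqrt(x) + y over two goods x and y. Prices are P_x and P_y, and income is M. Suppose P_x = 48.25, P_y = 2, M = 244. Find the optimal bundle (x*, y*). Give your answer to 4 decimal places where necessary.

Set MRS = P_x/P_y: 12·x^(−1/2) = P_x/P_y.
Thus x* = (12·P_y/P_x)² — independent of M — with the rest of income spent on y.
Plugging in: x* = (12·2/48.25)² = 0.2474, y* = 116.0311.

x* = 0.2474, y* = 116.0311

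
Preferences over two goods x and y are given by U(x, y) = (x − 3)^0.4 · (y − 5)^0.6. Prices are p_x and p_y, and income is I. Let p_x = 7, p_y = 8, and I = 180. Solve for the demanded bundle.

MRS = (2/3)·(y−5)/(x−3). Tangency with p_x/p_y gives y−5 = (3/2)·(p_x/p_y)·(x−3).
Substituting into the budget: x* = 3 + 0.4·(I − 3·p_x − 5·p_y)/p_x, and y* = 5 + 0.6·(…)/p_y.
Discretionary income = 180 − 3·7 − 5·8 = 119; x* = 3 + 0.4·119/7 = 9.8; y* = 5 + 0.6·119/8 = 13.925.

x* = 9.8, y* = 13.925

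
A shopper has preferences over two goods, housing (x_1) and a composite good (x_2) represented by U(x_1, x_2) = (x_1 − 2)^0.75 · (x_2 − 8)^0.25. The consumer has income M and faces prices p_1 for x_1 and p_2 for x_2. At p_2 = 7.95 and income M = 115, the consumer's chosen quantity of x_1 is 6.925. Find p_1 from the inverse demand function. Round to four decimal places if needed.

Let x_1' = x_1−2, x_2' = x_2−8. MRS = 3·x_2'/x_1' = p_1/p_2.
Substituting into the budget: x_1* = 2 + 0.75·(M − 2·p_1 − 8·p_2)/p_1, and x_2* = 8 + 0.25·(…)/p_2.
Set x_1* = 6.925 in the demand function and solve for p_1: p_1 = 6.

p_1 = 6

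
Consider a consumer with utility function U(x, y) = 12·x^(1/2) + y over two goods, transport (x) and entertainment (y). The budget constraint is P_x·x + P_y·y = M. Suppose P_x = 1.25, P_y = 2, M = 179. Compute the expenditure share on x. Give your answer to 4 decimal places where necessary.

Utility is quasi-linear in y; the FOC for x is 6/√x = P_x/P_y.
Thus x* = (6·P_y/P_x)² — independent of M — with the rest of income spent on y.
Plugging in: x* = (6·2/1.25)² = 92.16, y* = 31.9.
Expenditure on x: 1.25·92.16 = 115.2; share = 0.6436.

share on x = 0.6436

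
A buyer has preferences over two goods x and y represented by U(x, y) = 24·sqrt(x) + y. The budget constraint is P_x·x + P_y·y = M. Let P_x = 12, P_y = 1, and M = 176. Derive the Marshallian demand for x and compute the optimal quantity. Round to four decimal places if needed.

Plugging in: x* = (12·1/12)² = 1.

x* = 1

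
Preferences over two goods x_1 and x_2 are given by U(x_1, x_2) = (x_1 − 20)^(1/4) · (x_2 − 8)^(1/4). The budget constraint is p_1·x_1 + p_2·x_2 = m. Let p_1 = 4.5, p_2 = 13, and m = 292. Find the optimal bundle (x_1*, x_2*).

x_1* = 30.8889, x_2* = 11.7692

Let x_1' = x_1−20, x_2' = x_2−8. MRS = x_2'/x_1' = p_1/p_2.
After buying the subsistence bundle (20, 8), a share 0.5 of the remaining income goes to x_1: x_1* = 20 + 0.5·(m − 20p_1 − 8p_2)/p_1.
Discretionary income = 292 − 20·4.5 − 8·13 = 98; x_1* = 20 + 0.5·98/4.5 = 30.8889; x_2* = 8 + 0.5·98/13 = 11.7692.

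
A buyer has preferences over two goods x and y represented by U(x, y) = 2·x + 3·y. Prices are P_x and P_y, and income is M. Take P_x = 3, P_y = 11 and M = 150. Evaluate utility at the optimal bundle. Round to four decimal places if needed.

V = 100

Linear utility — the consumer picks whichever good has higher MU/price: 2/3 = 0.6667 vs 3/11 = 0.2727.
x gives more utility per dollar, so spend all income on x: x* = M/P_x, y* = 0.
Numerically: x* = 50, y* = 0.
Utility at the optimum: U(50, 0) = 100.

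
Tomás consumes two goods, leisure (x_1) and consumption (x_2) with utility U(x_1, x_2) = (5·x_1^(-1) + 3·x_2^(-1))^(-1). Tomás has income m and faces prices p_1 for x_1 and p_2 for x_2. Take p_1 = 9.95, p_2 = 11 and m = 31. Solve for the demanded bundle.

From the CES first-order condition, (5/3)·(x_2/x_1)^(2) = p_1/p_2.
Solve for the ratio: x_2/x_1 = [(3/5)·p_1/p_2]^(0.5).
Substitute x_2 = (x_2/x_1)·x_1 into the budget: x_1* = m/(p_1 + p_2·(x_2/x_1)).
Numerically x_2/x_1 = 0.7367, so x_1* = 31/(9.95 + 11·0.7367) = 1.7171 and x_2* = 0.7367·1.7171 = 1.265.

x_1* = 1.7171, x_2* = 1.265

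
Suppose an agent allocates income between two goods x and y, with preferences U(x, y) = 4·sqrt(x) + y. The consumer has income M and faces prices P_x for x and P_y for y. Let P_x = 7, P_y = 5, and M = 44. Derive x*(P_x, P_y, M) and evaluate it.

x* = 2.0408

Set MRS = P_x/P_y: 2·x^(−1/2) = P_x/P_y.
Thus x* = (2·P_y/P_x)² — independent of M — with the rest of income spent on y.
Plugging in: x* = (2·5/7)² = 2.0408.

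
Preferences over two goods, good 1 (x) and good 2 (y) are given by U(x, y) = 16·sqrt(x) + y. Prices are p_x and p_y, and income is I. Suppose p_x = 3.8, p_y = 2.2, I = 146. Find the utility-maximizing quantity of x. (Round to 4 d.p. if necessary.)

x* = 21.4515

Plugging in: x* = (8·2.2/3.8)² = 21.4515.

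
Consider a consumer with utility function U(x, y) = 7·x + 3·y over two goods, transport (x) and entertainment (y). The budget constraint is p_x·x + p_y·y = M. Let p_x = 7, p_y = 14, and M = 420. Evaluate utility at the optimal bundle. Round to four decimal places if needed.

V = 420

Linear utility — the consumer picks whichever good has higher MU/price: 7/7 = 1 vs 3/14 = 0.2143.
x gives more utility per dollar, so spend all income on x: x* = M/p_x, y* = 0.
Numerically: x* = 60, y* = 0.
Utility at the optimum: U(60, 0) = 420.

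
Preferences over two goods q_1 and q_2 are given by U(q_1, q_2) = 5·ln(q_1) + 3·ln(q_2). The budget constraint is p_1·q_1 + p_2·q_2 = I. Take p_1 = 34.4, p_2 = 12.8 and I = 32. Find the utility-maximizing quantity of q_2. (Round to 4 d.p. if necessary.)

MU_q_1/MU_q_2 = (5·q_2)/(3·q_1); tangency sets this equal to p_1/p_2.
Rearranging, p_2·q_2 = (3/5)·p_1·q_1. Substituting into the budget gives p_1·q_1·(1 + (3/5)) = I.
Demand: q_1*(p_1,p_2,I) = 0.625·I/p_1 and q_2* = 0.375·I/p_2.
At p_1=34.4, p_2=12.8, I=32: q_2* = 0.375·32/12.8 = 0.9375.

q_2* = 0.9375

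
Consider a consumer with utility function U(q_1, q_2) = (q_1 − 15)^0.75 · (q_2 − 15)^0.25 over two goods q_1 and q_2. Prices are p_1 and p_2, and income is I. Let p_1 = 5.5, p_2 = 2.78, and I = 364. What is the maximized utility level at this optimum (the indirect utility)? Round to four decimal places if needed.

V = 29.4677

This is Cobb-Douglas in (q_1−15, q_2−15): tangency gives 0.75·p_2·(q_2−15) = 0.25·p_1·(q_1−15).
After buying the subsistence bundle (15, 15), a share 0.75 of the remaining income goes to q_1: q_1* = 15 + 0.75·(I − 15p_1 − 15p_2)/p_1.
Discretionary income = 364 − 15·5.5 − 15·2.78 = 239.8; q_1* = 15 + 0.75·239.8/5.5 = 47.7; q_2* = 15 + 0.25·239.8/2.78 = 36.5647.
Utility at the optimum: U(47.7, 36.5647) = 29.4677.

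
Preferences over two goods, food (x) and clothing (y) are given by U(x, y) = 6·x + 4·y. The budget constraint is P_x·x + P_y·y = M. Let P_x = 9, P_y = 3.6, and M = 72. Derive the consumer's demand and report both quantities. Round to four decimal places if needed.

Perfect substitutes: compare marginal utility per dollar. 6/P_x vs 4/P_y → 0.6667 vs 1.1111.
y gives more utility per dollar, so spend all income on y: y* = M/P_y, x* = 0.
Numerically: x* = 0, y* = 20.

x* = 0, y* = 20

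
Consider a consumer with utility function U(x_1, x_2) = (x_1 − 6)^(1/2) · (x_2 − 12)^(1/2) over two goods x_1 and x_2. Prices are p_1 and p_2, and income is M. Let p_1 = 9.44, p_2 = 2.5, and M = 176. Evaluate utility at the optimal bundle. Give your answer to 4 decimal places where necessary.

V = 9.1972

Let x_1' = x_1−6, x_2' = x_2−12. MRS = x_2'/x_1' = p_1/p_2.
After buying the subsistence bundle (6, 12), a share 0.5 of the remaining income goes to x_1: x_1* = 6 + 0.5·(M − 6p_1 − 12p_2)/p_1.
Discretionary income = 176 − 6·9.44 − 12·2.5 = 89.36; x_1* = 6 + 0.5·89.36/9.44 = 10.7331; x_2* = 12 + 0.5·89.36/2.5 = 29.872.
Utility at the optimum: U(10.7331, 29.872) = 9.1972.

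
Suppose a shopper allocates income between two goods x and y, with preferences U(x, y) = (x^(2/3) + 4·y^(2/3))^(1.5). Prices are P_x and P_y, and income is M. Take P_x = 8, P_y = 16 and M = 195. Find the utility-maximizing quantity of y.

y* = 11.4706

MU_x ∝ x^(-1/3), MU_y ∝ 4·y^(-1/3), so MRS = (1/4)·(y/x)^(1/3) = P_x/P_y.
Solve for the ratio: y/x = [4·P_x/P_y]^(3).
With the ratio pinned down, the budget gives x* = M/(P_x + P_y·(y/x)) and y* = (y/x)·x*.
Numerically y/x = 8, so x* = 195/(8 + 16·8) = 1.4338 and y* = 8·1.4338 = 11.4706.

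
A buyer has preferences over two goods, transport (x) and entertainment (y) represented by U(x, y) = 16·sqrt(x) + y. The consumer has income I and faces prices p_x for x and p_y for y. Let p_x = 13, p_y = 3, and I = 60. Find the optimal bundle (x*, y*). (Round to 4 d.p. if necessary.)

MU_x = 8/√x, MU_y = 1. Tangency: 8/√x = p_x/p_y.
Solve: √x = 8·p_y/p_x, so x*(p_x,p_y) = (8·p_y/p_x)², and y* = (I − p_x·x*)/p_y.
Plugging in: x* = (8·3/13)² = 3.4083, y* = 5.2308.

x* = 3.4083, y* = 5.2308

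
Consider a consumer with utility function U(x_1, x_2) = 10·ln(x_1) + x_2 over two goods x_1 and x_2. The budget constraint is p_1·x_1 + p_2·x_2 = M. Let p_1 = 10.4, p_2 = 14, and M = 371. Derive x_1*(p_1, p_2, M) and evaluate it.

x_1* = 13.4615

MU_x_1 = 10/x_1, MU_x_2 = 1. Tangency: 10/x_1 = p_1/p_2.
So x_1*(p_1,p_2) = 10·p_2/p_1, independent of income; and x_2* = (M − 10·p_2)/p_2.
At the given prices: x_1* = 10·14/10.4 = 13.4615.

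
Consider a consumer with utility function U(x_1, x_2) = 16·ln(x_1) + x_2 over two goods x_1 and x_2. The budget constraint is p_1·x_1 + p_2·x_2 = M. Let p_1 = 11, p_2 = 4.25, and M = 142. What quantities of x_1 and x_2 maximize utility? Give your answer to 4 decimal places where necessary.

MU_x_1 = 16/x_1, MU_x_2 = 1. Tangency: 16/x_1 = p_1/p_2.
So x_1*(p_1,p_2) = 16·p_2/p_1, independent of income; and x_2* = (M − 16·p_2)/p_2.
At the given prices: x_1* = 16·4.25/11 = 6.1818, and x_2* = 17.4118.

x_1* = 6.1818, x_2* = 17.4118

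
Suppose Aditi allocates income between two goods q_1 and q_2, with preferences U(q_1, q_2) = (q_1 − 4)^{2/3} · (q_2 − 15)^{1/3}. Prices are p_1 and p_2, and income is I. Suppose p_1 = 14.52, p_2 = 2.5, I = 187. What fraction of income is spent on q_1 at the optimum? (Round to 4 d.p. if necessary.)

MRS = 2·(q_2−15)/(q_1−4). Tangency with p_1/p_2 gives q_2−15 = (1/2)·(p_1/p_2)·(q_1−4).
Substituting into the budget: q_1* = 4 + 2/3·(I − 4·p_1 − 15·p_2)/p_1, and q_2* = 15 + 1/3·(…)/p_2.
Discretionary income = 187 − 4·14.52 − 15·2.5 = 91.42; q_1* = 4 + 2/3·91.42/14.52 = 8.1974; q_2* = 15 + 1/3·91.42/2.5 = 27.1893.
Expenditure on q_1: 14.52·8.1974 = 119.0267; share = 0.6365.

share on q_1 = 0.6365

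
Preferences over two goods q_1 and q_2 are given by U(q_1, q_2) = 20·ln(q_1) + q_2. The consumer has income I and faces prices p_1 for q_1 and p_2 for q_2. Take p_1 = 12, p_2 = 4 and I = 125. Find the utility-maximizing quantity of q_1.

q_1* = 6.6667

So q_1*(p_1,p_2) = 20·p_2/p_1, independent of income; and q_2* = (I − 20·p_2)/p_2.
At the given prices: q_1* = 20·4/12 = 6.6667.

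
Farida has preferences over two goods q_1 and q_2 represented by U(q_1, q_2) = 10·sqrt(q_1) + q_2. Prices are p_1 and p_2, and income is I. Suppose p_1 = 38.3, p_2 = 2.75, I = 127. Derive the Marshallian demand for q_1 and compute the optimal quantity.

q_1* = 0.1289

Set MRS = p_1/p_2: 5·q_1^(−1/2) = p_1/p_2.
Solve: √q_1 = 5·p_2/p_1, so q_1*(p_1,p_2) = (5·p_2/p_1)², and q_2* = (I − p_1·q_1*)/p_2.
Plugging in: q_1* = (5·2.75/38.3)² = 0.1289.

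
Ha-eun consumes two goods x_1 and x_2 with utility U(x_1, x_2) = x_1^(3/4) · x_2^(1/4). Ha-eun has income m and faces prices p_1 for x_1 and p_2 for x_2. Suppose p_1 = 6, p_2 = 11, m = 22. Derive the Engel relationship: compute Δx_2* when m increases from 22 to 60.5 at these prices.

Δx_2* = 0.875

Tangency: MRS = 3·x_2/x_1 = p_1/p_2.
So 0.75·p_2·x_2 = 0.25·p_1·x_1; combined with the budget, a share 0.75 of income goes to x_1.
Demand: x_1*(p_1,p_2,m) = 0.75·m/p_1 and x_2* = 0.25·m/p_2.
At p_1=6, p_2=11, m=22: x_2* = 0.25·22/11 = 0.5.
At m' = 60.5: x_2* = 1.375. Change: 1.375 − 0.5 = 0.875.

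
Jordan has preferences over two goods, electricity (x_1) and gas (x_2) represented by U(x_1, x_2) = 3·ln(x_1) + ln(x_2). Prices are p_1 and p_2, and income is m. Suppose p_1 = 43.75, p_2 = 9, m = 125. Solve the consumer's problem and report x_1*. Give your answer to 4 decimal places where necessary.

MU_x_1/MU_x_2 = (3·x_2)/(x_1); tangency sets this equal to p_1/p_2.
Rearranging, p_2·x_2 = (1/3)·p_1·x_1. Substituting into the budget gives p_1·x_1·(1 + (1/3)) = m.
Demand: x_1*(p_1,p_2,m) = 0.75·m/p_1 and x_2* = 0.25·m/p_2.
At p_1=43.75, p_2=9, m=125: x_1* = 0.75·125/43.75 = 2.1429.

x_1* = 2.1429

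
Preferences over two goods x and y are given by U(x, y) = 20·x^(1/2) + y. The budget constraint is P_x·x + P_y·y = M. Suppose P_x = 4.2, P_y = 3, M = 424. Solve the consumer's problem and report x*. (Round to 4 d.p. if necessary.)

x* = 51.0204

Solve: √x = 10·P_y/P_x, so x*(P_x,P_y) = (10·P_y/P_x)², and y* = (M − P_x·x*)/P_y.
Plugging in: x* = (10·3/4.2)² = 51.0204.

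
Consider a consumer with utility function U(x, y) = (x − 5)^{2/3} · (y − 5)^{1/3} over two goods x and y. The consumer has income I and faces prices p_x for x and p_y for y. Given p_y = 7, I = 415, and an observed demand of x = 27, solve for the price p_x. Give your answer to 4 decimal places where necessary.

This is Cobb-Douglas in (x−5, y−5): tangency gives 2/3·p_y·(y−5) = 1/3·p_x·(x−5).
After buying the subsistence bundle (5, 5), a share 2/3 of the remaining income goes to x: x* = 5 + 2/3·(I − 5p_x − 5p_y)/p_x.
Set x* = 27 in the demand function and solve for p_x: p_x = 10.

p_x = 10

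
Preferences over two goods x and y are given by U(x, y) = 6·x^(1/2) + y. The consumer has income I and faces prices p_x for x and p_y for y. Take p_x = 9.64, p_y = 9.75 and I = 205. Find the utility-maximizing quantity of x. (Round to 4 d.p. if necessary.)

MU_x = 3/√x, MU_y = 1. Tangency: 3/√x = p_x/p_y.
Thus x* = (3·p_y/p_x)² — independent of I — with the rest of income spent on y.
Plugging in: x* = (3·9.75/9.64)² = 9.2066.

x* = 9.2066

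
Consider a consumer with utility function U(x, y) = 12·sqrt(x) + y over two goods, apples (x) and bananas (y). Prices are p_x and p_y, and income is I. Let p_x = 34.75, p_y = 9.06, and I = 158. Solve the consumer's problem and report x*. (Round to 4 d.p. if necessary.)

x* = 2.4471

Utility is quasi-linear in y; the FOC for x is 6/√x = p_x/p_y.
Solve: √x = 6·p_y/p_x, so x*(p_x,p_y) = (6·p_y/p_x)², and y* = (I − p_x·x*)/p_y.
Plugging in: x* = (6·9.06/34.75)² = 2.4471.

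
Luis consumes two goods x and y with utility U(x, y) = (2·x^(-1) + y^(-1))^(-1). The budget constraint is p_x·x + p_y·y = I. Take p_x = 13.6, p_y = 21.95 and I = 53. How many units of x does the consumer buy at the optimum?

x* = 2.0529

Numerically y/x = 0.556592, so x* = 53/(13.6 + 21.95·0.556592) = 2.0529.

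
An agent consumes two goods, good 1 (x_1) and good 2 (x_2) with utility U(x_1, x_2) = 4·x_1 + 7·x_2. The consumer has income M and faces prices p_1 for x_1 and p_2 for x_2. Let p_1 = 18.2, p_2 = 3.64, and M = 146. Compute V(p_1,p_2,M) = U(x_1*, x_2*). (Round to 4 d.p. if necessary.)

V = 280.7692

Perfect substitutes: compare marginal utility per dollar. 4/p_1 vs 7/p_2 → 0.2198 vs 1.9231.
x_2 gives more utility per dollar, so spend all income on x_2: x_2* = M/p_2, x_1* = 0.
Numerically: x_1* = 0, x_2* = 40.1099.
Utility at the optimum: U(0, 40.1099) = 280.7692.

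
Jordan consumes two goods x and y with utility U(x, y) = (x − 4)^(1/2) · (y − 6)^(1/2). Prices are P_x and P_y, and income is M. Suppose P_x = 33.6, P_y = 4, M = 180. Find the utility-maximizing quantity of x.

This is Cobb-Douglas in (x−4, y−6): tangency gives 0.5·P_y·(y−6) = 0.5·P_x·(x−4).
After buying the subsistence bundle (4, 6), a share 0.5 of the remaining income goes to x: x* = 4 + 0.5·(M − 4P_x − 6P_y)/P_x.
Discretionary income = 180 − 4·33.6 − 6·4 = 21.6; x* = 4 + 0.5·21.6/33.6 = 4.3214.

x* = 4.3214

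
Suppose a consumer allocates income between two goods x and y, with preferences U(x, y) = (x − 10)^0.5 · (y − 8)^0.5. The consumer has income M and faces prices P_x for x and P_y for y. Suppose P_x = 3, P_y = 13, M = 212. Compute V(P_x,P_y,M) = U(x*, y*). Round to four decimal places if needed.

V = 6.245

After buying the subsistence bundle (10, 8), a share 0.5 of the remaining income goes to x: x* = 10 + 0.5·(M − 10P_x − 8P_y)/P_x.
Discretionary income = 212 − 10·3 − 8·13 = 78; x* = 10 + 0.5·78/3 = 23; y* = 8 + 0.5·78/13 = 11.
Utility at the optimum: U(23, 11) = 6.245.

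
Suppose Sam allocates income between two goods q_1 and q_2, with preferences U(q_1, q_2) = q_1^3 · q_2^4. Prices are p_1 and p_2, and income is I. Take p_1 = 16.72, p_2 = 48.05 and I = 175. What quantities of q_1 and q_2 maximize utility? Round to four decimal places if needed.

q_1* = 4.4856, q_2* = 2.0812

Tangency: MRS = (3/4)·q_2/q_1 = p_1/p_2.
Rearranging, p_2·q_2 = (4/3)·p_1·q_1. Substituting into the budget gives p_1·q_1·(1 + (4/3)) = I.
Demand: q_1*(p_1,p_2,I) = 3/7·I/p_1 and q_2* = 4/7·I/p_2.
At p_1=16.72, p_2=48.05, I=175: q_1* = 3/7·175/16.72 = 4.4856, q_2* = 2.0812.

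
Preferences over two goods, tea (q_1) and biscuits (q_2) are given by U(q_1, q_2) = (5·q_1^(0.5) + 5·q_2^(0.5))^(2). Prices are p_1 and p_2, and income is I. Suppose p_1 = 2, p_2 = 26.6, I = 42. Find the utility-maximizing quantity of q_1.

Numerically q_2/q_1 = 0.005653, so q_1* = 42/(2 + 26.6·0.005653) = 19.5315.

q_1* = 19.5315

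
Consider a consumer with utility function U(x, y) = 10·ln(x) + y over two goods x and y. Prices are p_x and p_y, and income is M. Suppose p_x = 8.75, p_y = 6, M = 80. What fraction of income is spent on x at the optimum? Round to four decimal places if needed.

share on x = 0.75

Set MRS = p_x/p_y: (10/x)/1 = p_x/p_y.
So x*(p_x,p_y) = 10·p_y/p_x, independent of income; and y* = (M − 10·p_y)/p_y.
At the given prices: x* = 10·6/8.75 = 6.8571, and y* = 3.3333.
Expenditure on x: 8.75·6.8571 = 60; share = 0.75.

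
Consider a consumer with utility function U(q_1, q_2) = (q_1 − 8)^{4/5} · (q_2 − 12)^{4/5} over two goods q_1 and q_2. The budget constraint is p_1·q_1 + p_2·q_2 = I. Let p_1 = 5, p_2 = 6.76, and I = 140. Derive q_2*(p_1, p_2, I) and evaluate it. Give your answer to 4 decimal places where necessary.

This is Cobb-Douglas in (q_1−8, q_2−12): tangency gives 0.8·p_2·(q_2−12) = 0.8·p_1·(q_1−8).
After buying the subsistence bundle (8, 12), a share 0.5 of the remaining income goes to q_1: q_1* = 8 + 0.5·(I − 8p_1 − 12p_2)/p_1.
Discretionary income = 140 − 8·5 − 12·6.76 = 18.88; q_2* = 12 + 0.5·18.88/6.76 = 13.3964.

q_2* = 13.3964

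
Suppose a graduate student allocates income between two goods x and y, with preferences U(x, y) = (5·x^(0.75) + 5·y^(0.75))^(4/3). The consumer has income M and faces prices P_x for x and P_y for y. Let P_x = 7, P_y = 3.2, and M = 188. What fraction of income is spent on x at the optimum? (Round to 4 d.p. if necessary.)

share on x = 0.0872

MRS = MU_x/MU_y = (y/x)^(0.25). Set equal to P_x/P_y.
Hence y/x = (P_x/P_y)^(1/(0.25)), i.e. raised to the 4 power.
Substitute y = (y/x)·x into the budget: x* = M/(P_x + P_y·(y/x)).
Numerically y/x = 22.89772, so x* = 188/(7 + 3.2·22.89772) = 2.342 and y* = 22.89772·2.342 = 53.6268.
Expenditure on x: 7·2.342 = 16.3941; share = 0.0872.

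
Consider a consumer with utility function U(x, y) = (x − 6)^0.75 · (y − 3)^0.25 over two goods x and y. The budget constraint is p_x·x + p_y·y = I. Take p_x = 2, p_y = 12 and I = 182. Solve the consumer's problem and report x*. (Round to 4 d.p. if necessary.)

MRS = 3·(y−3)/(x−6). Tangency with p_x/p_y gives y−3 = (1/3)·(p_x/p_y)·(x−6).
Substituting into the budget: x* = 6 + 0.75·(I − 6·p_x − 3·p_y)/p_x, and y* = 3 + 0.25·(…)/p_y.
Discretionary income = 182 − 6·2 − 3·12 = 134; x* = 6 + 0.75·134/2 = 56.25.

x* = 56.25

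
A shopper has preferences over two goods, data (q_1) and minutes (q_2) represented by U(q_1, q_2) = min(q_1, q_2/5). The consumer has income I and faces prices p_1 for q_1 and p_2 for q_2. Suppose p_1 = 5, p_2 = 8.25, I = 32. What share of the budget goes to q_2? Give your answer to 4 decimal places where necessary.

share on q_2 = 0.8919

Leontief preferences: the optimum is at the kink where q_1/1 = q_2/5, i.e. q_2 = 5·q_1.
Budget: p_1·q_1 + p_2·5·q_1 = I, so (p_1 + 5·p_2)·q_1 = I.
Demand: q_1*(p_1,p_2,I) = I/(p_1 + 5·p_2), q_2* = 5·I/(p_1 + 5·p_2).
Here 5 + 5·8.25 = 46.25, giving q_1* = 0.6919 and q_2* = 3.4595.
Expenditure on q_2: 8.25·3.4595 = 28.5405; share = 0.8919.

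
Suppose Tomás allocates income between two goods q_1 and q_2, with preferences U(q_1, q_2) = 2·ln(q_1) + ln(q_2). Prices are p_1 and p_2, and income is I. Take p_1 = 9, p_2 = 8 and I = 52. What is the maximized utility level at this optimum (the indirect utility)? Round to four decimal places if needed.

V = 3.4703

The MRS is 2·q_2/q_1. Set MRS = p_1/p_2.
Rearranging, p_2·q_2 = (1/2)·p_1·q_1. Substituting into the budget gives p_1·q_1·(1 + (1/2)) = I.
Demand: q_1*(p_1,p_2,I) = 2/3·I/p_1 and q_2* = 1/3·I/p_2.
At p_1=9, p_2=8, I=52: q_1* = 2/3·52/9 = 3.8519, q_2* = 2.1667.
Utility at the optimum: U(3.8519, 2.1667) = 3.4703.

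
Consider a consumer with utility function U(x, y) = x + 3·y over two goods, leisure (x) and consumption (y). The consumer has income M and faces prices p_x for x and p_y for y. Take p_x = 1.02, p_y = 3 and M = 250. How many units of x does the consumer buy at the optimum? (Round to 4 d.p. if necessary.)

Perfect substitutes: compare marginal utility per dollar. 1/p_x vs 3/p_y → 0.9804 vs 1.
y gives more utility per dollar, so spend all income on y: y* = M/p_y, x* = 0.
Numerically: x* = 0, y* = 83.3333.

x* = 0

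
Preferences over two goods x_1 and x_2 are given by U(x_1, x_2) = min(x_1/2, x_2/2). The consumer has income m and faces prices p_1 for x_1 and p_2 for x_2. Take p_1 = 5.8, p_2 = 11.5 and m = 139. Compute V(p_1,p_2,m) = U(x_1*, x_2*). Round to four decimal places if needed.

V = 4.0173

With perfect complements, no substitution: consume in ratio x_1:x_2 = 2:2.
Budget: p_1·x_1 + p_2·x_1 = m, so (2·p_1 + 2·p_2)·x_1 = 2·m.
Demand: x_1*(p_1,p_2,m) = 2·m/(2·p_1 + 2·p_2), x_2* = 2·m/(2·p_1 + 2·p_2).
Here 2·5.8 + 2·11.5 = 34.6, giving x_1* = 8.0347 and x_2* = 8.0347.
Utility at the optimum: U(8.0347, 8.0347) = 4.0173.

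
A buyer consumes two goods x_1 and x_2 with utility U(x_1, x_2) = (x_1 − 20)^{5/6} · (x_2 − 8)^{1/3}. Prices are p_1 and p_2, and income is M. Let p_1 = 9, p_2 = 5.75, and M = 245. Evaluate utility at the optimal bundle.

Let x_1' = x_1−20, x_2' = x_2−8. MRS = (5/2)·x_2'/x_1' = p_1/p_2.
After buying the subsistence bundle (20, 8), a share 5/7 of the remaining income goes to x_1: x_1* = 20 + 5/7·(M − 20p_1 − 8p_2)/p_1.
Discretionary income = 245 − 20·9 − 8·5.75 = 19; x_1* = 20 + 5/7·19/9 = 21.5079; x_2* = 8 + 2/7·19/5.75 = 8.9441.
Utility at the optimum: U(21.5079, 8.9441) = 1.3814.

V = 1.3814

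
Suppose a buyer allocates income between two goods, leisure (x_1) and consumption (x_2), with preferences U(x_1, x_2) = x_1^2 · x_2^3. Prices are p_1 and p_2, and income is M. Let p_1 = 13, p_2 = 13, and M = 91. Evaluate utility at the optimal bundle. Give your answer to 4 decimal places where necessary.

V = 580.8499

Demand: x_1*(p_1,p_2,M) = 0.4·M/p_1 and x_2* = 0.6·M/p_2.
At p_1=13, p_2=13, M=91: x_1* = 0.4·91/13 = 2.8, x_2* = 4.2.
Utility at the optimum: U(2.8, 4.2) = 580.8499.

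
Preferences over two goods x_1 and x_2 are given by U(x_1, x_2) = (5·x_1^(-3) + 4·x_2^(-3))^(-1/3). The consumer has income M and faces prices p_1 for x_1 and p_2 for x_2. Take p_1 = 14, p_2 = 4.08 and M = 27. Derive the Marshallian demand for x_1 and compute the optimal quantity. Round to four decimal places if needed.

x_1* = 1.4025

From the CES first-order condition, (5/4)·(x_2/x_1)^(4) = p_1/p_2.
Hence x_2/x_1 = ((4/5)·p_1/p_2)^(1/(4)), i.e. raised to the 0.25 power.
With the ratio pinned down, the budget gives x_1* = M/(p_1 + p_2·(x_2/x_1)) and x_2* = (x_2/x_1)·x_1*.
Numerically x_2/x_1 = 1.287181, so x_1* = 27/(14 + 4.08·1.287181) = 1.4025.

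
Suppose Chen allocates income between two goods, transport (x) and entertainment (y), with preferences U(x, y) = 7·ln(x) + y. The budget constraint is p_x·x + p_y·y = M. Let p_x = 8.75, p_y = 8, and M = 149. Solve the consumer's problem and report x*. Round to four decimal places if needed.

x* = 6.4

So x*(p_x,p_y) = 7·p_y/p_x, independent of income; and y* = (M − 7·p_y)/p_y.
At the given prices: x* = 7·8/8.75 = 6.4.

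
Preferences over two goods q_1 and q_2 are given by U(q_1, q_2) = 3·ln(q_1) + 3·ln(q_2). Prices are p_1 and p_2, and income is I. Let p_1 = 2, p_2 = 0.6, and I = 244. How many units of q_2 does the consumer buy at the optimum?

MU_q_1/MU_q_2 = (3·q_2)/(3·q_1); tangency sets this equal to p_1/p_2.
So 3·p_2·q_2 = 3·p_1·q_1; combined with the budget, a share 0.5 of income goes to q_1.
Demand: q_1*(p_1,p_2,I) = 0.5·I/p_1 and q_2* = 0.5·I/p_2.
At p_1=2, p_2=0.6, I=244: q_2* = 0.5·244/0.6 = 203.3333.

q_2* = 203.3333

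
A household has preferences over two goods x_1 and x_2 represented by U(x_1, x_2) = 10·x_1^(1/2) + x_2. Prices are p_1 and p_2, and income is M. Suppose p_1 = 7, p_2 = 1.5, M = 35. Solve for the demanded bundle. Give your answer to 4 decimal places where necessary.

x_1* = 1.148, x_2* = 17.9762

Utility is quasi-linear in x_2; the FOC for x_1 is 5/√x_1 = p_1/p_2.
Solve: √x_1 = 5·p_2/p_1, so x_1*(p_1,p_2) = (5·p_2/p_1)², and x_2* = (M − p_1·x_1*)/p_2.
Plugging in: x_1* = (5·1.5/7)² = 1.148, x_2* = 17.9762.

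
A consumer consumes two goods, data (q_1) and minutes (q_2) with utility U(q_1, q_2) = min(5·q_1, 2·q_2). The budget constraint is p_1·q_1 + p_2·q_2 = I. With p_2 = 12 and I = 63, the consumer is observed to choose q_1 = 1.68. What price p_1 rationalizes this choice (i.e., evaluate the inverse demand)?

With perfect complements, no substitution: consume in ratio q_1:q_2 = 2:5.
Budget: p_1·q_1 + p_2·(5/2)·q_1 = I, so (2·p_1 + 5·p_2)·q_1 = 2·I.
Demand: q_1*(p_1,p_2,I) = 2·I/(2·p_1 + 5·p_2), q_2* = 5·I/(2·p_1 + 5·p_2).
Set q_1* = 1.68 in the demand function and solve for p_1: p_1 = 7.5.

p_1 = 7.5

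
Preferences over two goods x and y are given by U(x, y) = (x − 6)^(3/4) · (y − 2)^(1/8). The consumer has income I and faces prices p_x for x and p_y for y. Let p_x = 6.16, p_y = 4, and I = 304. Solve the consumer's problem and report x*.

This is Cobb-Douglas in (x−6, y−2): tangency gives 0.75·p_y·(y−2) = 0.125·p_x·(x−6).
Substituting into the budget: x* = 6 + 6/7·(I − 6·p_x − 2·p_y)/p_x, and y* = 2 + 1/7·(…)/p_y.
Discretionary income = 304 − 6·6.16 − 2·4 = 259.04; x* = 6 + 6/7·259.04/6.16 = 42.0445.

x* = 42.0445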